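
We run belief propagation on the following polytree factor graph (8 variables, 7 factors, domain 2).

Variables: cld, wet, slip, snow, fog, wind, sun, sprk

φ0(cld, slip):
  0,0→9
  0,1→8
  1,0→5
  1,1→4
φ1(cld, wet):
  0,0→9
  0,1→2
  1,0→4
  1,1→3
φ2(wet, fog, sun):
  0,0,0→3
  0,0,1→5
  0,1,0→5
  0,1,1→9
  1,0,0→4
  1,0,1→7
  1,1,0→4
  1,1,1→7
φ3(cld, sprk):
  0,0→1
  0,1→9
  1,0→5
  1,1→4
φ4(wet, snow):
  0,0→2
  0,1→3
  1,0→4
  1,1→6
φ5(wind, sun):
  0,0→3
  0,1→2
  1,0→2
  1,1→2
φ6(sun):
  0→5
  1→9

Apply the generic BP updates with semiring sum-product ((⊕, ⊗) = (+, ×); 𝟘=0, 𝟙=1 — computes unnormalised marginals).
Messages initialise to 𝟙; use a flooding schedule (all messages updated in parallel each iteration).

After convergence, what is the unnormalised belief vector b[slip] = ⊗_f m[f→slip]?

b[slip] = [5702400, 4928000]

init: all messages = 𝟙 over 2 values
r1 m[φ0→cld] = [17, 9]
r1 m[φ0→slip] = [14, 12]
r1 m[φ1→cld] = [11, 7]
r1 m[φ1→wet] = [13, 5]
r1 m[φ2→wet] = [22, 22]
r1 m[φ2→fog] = [19, 25]
r1 m[φ2→sun] = [16, 28]
r1 m[φ3→cld] = [10, 9]
r1 m[φ3→sprk] = [6, 13]
r1 m[φ4→wet] = [5, 10]
r1 m[φ4→snow] = [6, 9]
r1 m[φ5→wind] = [5, 4]
r1 m[φ5→sun] = [5, 4]
r1 m[φ6→sun] = [5, 9]
r1 m[cld→φ0] = [1, 1]
r1 m[cld→φ1] = [1, 1]
r1 m[cld→φ3] = [1, 1]
r1 m[wet→φ1] = [1, 1]
r1 m[wet→φ2] = [1, 1]
r1 m[wet→φ4] = [1, 1]
r1 m[slip→φ0] = [1, 1]
r1 m[snow→φ4] = [1, 1]
r1 m[fog→φ2] = [1, 1]
r1 m[wind→φ5] = [1, 1]
r1 m[sun→φ2] = [1, 1]
r1 m[sun→φ5] = [1, 1]
r1 m[sun→φ6] = [1, 1]
r1 m[sprk→φ3] = [1, 1]
r2 m[φ0→cld] = [17, 9]
r2 m[φ0→slip] = [14, 12]
r2 m[φ1→cld] = [11, 7]
r2 m[φ1→wet] = [13, 5]
r2 m[φ2→wet] = [22, 22]
r2 m[φ2→fog] = [19, 25]
r2 m[φ2→sun] = [16, 28]
r2 m[φ3→cld] = [10, 9]
r2 m[φ3→sprk] = [6, 13]
r2 m[φ4→wet] = [5, 10]
r2 m[φ4→snow] = [6, 9]
r2 m[φ5→wind] = [5, 4]
r2 m[φ5→sun] = [5, 4]
r2 m[φ6→sun] = [5, 9]
r2 m[cld→φ0] = [110, 63]
r2 m[cld→φ1] = [170, 81]
r2 m[cld→φ3] = [187, 63]
r2 m[wet→φ1] = [110, 220]
r2 m[wet→φ2] = [65, 50]
r2 m[wet→φ4] = [286, 110]
r2 m[slip→φ0] = [1, 1]
r2 m[snow→φ4] = [1, 1]
r2 m[fog→φ2] = [1, 1]
r2 m[wind→φ5] = [1, 1]
r2 m[sun→φ2] = [25, 36]
r2 m[sun→φ5] = [80, 252]
r2 m[sun→φ6] = [80, 112]
r2 m[sprk→φ3] = [1, 1]
r3 m[φ0→cld] = [17, 9]
r3 m[φ0→slip] = [1305, 1132]
r3 m[φ1→cld] = [1430, 1100]
r3 m[φ1→wet] = [1854, 583]
r3 m[φ2→wet] = [704, 704]
r3 m[φ2→fog] = [34175, 46785]
r3 m[φ2→sun] = [920, 1610]
r3 m[φ3→cld] = [10, 9]
r3 m[φ3→sprk] = [502, 1935]
r3 m[φ4→wet] = [5, 10]
r3 m[φ4→snow] = [1012, 1518]
r3 m[φ5→wind] = [744, 664]
r3 m[φ5→sun] = [5, 4]
r3 m[φ6→sun] = [5, 9]
r3 m[cld→φ0] = [110, 63]
r3 m[cld→φ1] = [170, 81]
r3 m[cld→φ3] = [187, 63]
r3 m[wet→φ1] = [110, 220]
r3 m[wet→φ2] = [65, 50]
r3 m[wet→φ4] = [286, 110]
r3 m[slip→φ0] = [1, 1]
r3 m[snow→φ4] = [1, 1]
r3 m[fog→φ2] = [1, 1]
r3 m[wind→φ5] = [1, 1]
r3 m[sun→φ2] = [25, 36]
r3 m[sun→φ5] = [80, 252]
r3 m[sun→φ6] = [80, 112]
r3 m[sprk→φ3] = [1, 1]
r4 m[φ0→cld] = [17, 9]
r4 m[φ0→slip] = [1305, 1132]
r4 m[φ1→cld] = [1430, 1100]
r4 m[φ1→wet] = [1854, 583]
r4 m[φ2→wet] = [704, 704]
r4 m[φ2→fog] = [34175, 46785]
r4 m[φ2→sun] = [920, 1610]
r4 m[φ3→cld] = [10, 9]
r4 m[φ3→sprk] = [502, 1935]
r4 m[φ4→wet] = [5, 10]
r4 m[φ4→snow] = [1012, 1518]
r4 m[φ5→wind] = [744, 664]
r4 m[φ5→sun] = [5, 4]
r4 m[φ6→sun] = [5, 9]
r4 m[cld→φ0] = [14300, 9900]
r4 m[cld→φ1] = [170, 81]
r4 m[cld→φ3] = [24310, 9900]
r4 m[wet→φ1] = [3520, 7040]
r4 m[wet→φ2] = [9270, 5830]
r4 m[wet→φ4] = [1305216, 410432]
r4 m[slip→φ0] = [1, 1]
r4 m[snow→φ4] = [1, 1]
r4 m[fog→φ2] = [1, 1]
r4 m[wind→φ5] = [1, 1]
r4 m[sun→φ2] = [25, 36]
r4 m[sun→φ5] = [4600, 14490]
r4 m[sun→φ6] = [4600, 6440]
r4 m[sprk→φ3] = [1, 1]
r5 m[φ0→cld] = [17, 9]
r5 m[φ0→slip] = [178200, 154000]
r5 m[φ1→cld] = [45760, 35200]
r5 m[φ1→wet] = [1854, 583]
r5 m[φ2→wet] = [704, 704]
r5 m[φ2→fog] = [4416010, 6214390]
r5 m[φ2→sun] = [120800, 211400]
r5 m[φ3→cld] = [10, 9]
r5 m[φ3→sprk] = [73810, 258390]
r5 m[φ4→wet] = [5, 10]
r5 m[φ4→snow] = [4252160, 6378240]
r5 m[φ5→wind] = [42780, 38180]
r5 m[φ5→sun] = [5, 4]
r5 m[φ6→sun] = [5, 9]
r5 m[cld→φ0] = [14300, 9900]
r5 m[cld→φ1] = [170, 81]
r5 m[cld→φ3] = [24310, 9900]
r5 m[wet→φ1] = [3520, 7040]
r5 m[wet→φ2] = [9270, 5830]
r5 m[wet→φ4] = [1305216, 410432]
r5 m[slip→φ0] = [1, 1]
r5 m[snow→φ4] = [1, 1]
r5 m[fog→φ2] = [1, 1]
r5 m[wind→φ5] = [1, 1]
r5 m[sun→φ2] = [25, 36]
r5 m[sun→φ5] = [4600, 14490]
r5 m[sun→φ6] = [4600, 6440]
r5 m[sprk→φ3] = [1, 1]
r6 m[φ0→cld] = [17, 9]
r6 m[φ0→slip] = [178200, 154000]
r6 m[φ1→cld] = [45760, 35200]
r6 m[φ1→wet] = [1854, 583]
r6 m[φ2→wet] = [704, 704]
r6 m[φ2→fog] = [4416010, 6214390]
r6 m[φ2→sun] = [120800, 211400]
r6 m[φ3→cld] = [10, 9]
r6 m[φ3→sprk] = [73810, 258390]
r6 m[φ4→wet] = [5, 10]
r6 m[φ4→snow] = [4252160, 6378240]
r6 m[φ5→wind] = [42780, 38180]
r6 m[φ5→sun] = [5, 4]
r6 m[φ6→sun] = [5, 9]
r6 m[cld→φ0] = [457600, 316800]
r6 m[cld→φ1] = [170, 81]
r6 m[cld→φ3] = [777920, 316800]
r6 m[wet→φ1] = [3520, 7040]
r6 m[wet→φ2] = [9270, 5830]
r6 m[wet→φ4] = [1305216, 410432]
r6 m[slip→φ0] = [1, 1]
r6 m[snow→φ4] = [1, 1]
r6 m[fog→φ2] = [1, 1]
r6 m[wind→φ5] = [1, 1]
r6 m[sun→φ2] = [25, 36]
r6 m[sun→φ5] = [604000, 1902600]
r6 m[sun→φ6] = [604000, 845600]
r6 m[sprk→φ3] = [1, 1]
r7 m[φ0→cld] = [17, 9]
r7 m[φ0→slip] = [5702400, 4928000]
r7 m[φ1→cld] = [45760, 35200]
r7 m[φ1→wet] = [1854, 583]
r7 m[φ2→wet] = [704, 704]
r7 m[φ2→fog] = [4416010, 6214390]
r7 m[φ2→sun] = [120800, 211400]
r7 m[φ3→cld] = [10, 9]
r7 m[φ3→sprk] = [2361920, 8268480]
r7 m[φ4→wet] = [5, 10]
r7 m[φ4→snow] = [4252160, 6378240]
r7 m[φ5→wind] = [5617200, 5013200]
r7 m[φ5→sun] = [5, 4]
r7 m[φ6→sun] = [5, 9]
r7 m[cld→φ0] = [457600, 316800]
r7 m[cld→φ1] = [170, 81]
r7 m[cld→φ3] = [777920, 316800]
r7 m[wet→φ1] = [3520, 7040]
r7 m[wet→φ2] = [9270, 5830]
r7 m[wet→φ4] = [1305216, 410432]
r7 m[slip→φ0] = [1, 1]
r7 m[snow→φ4] = [1, 1]
r7 m[fog→φ2] = [1, 1]
r7 m[wind→φ5] = [1, 1]
r7 m[sun→φ2] = [25, 36]
r7 m[sun→φ5] = [604000, 1902600]
r7 m[sun→φ6] = [604000, 845600]
r7 m[sprk→φ3] = [1, 1]
r8 m[φ0→cld] = [17, 9]
r8 m[φ0→slip] = [5702400, 4928000]
r8 m[φ1→cld] = [45760, 35200]
r8 m[φ1→wet] = [1854, 583]
r8 m[φ2→wet] = [704, 704]
r8 m[φ2→fog] = [4416010, 6214390]
r8 m[φ2→sun] = [120800, 211400]
r8 m[φ3→cld] = [10, 9]
r8 m[φ3→sprk] = [2361920, 8268480]
r8 m[φ4→wet] = [5, 10]
r8 m[φ4→snow] = [4252160, 6378240]
r8 m[φ5→wind] = [5617200, 5013200]
r8 m[φ5→sun] = [5, 4]
r8 m[φ6→sun] = [5, 9]
r8 m[cld→φ0] = [457600, 316800]
r8 m[cld→φ1] = [170, 81]
r8 m[cld→φ3] = [777920, 316800]
r8 m[wet→φ1] = [3520, 7040]
r8 m[wet→φ2] = [9270, 5830]
r8 m[wet→φ4] = [1305216, 410432]
r8 m[slip→φ0] = [1, 1]
r8 m[snow→φ4] = [1, 1]
r8 m[fog→φ2] = [1, 1]
r8 m[wind→φ5] = [1, 1]
r8 m[sun→φ2] = [25, 36]
r8 m[sun→φ5] = [604000, 1902600]
r8 m[sun→φ6] = [604000, 845600]
r8 m[sprk→φ3] = [1, 1]
fixed point reached at round 8
b[slip] = ⊗ incoming = [5702400, 4928000]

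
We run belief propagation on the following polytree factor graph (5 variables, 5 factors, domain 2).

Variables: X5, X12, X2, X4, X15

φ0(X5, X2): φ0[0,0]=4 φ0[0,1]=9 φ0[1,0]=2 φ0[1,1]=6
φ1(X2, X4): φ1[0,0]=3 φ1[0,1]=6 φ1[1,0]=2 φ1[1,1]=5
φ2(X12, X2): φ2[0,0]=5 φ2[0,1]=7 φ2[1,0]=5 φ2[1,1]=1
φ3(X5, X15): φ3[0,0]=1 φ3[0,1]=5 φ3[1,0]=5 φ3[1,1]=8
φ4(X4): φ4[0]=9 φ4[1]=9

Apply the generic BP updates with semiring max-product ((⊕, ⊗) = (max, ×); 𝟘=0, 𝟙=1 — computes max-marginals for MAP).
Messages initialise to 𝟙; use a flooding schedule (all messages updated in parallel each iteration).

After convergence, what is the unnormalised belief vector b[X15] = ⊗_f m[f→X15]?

init: all messages = 𝟙 over 2 values
r1 m[φ0→X5] = [9, 6]
r1 m[φ0→X2] = [4, 9]
r1 m[φ1→X2] = [6, 5]
r1 m[φ1→X4] = [3, 6]
r1 m[φ2→X12] = [7, 5]
r1 m[φ2→X2] = [5, 7]
r1 m[φ3→X5] = [5, 8]
r1 m[φ3→X15] = [5, 8]
r1 m[φ4→X4] = [9, 9]
r1 m[X5→φ0] = [1, 1]
r1 m[X5→φ3] = [1, 1]
r1 m[X12→φ2] = [1, 1]
r1 m[X2→φ0] = [1, 1]
r1 m[X2→φ1] = [1, 1]
r1 m[X2→φ2] = [1, 1]
r1 m[X4→φ1] = [1, 1]
r1 m[X4→φ4] = [1, 1]
r1 m[X15→φ3] = [1, 1]
r2 m[φ0→X5] = [9, 6]
r2 m[φ0→X2] = [4, 9]
r2 m[φ1→X2] = [6, 5]
r2 m[φ1→X4] = [3, 6]
r2 m[φ2→X12] = [7, 5]
r2 m[φ2→X2] = [5, 7]
r2 m[φ3→X5] = [5, 8]
r2 m[φ3→X15] = [5, 8]
r2 m[φ4→X4] = [9, 9]
r2 m[X5→φ0] = [5, 8]
r2 m[X5→φ3] = [9, 6]
r2 m[X12→φ2] = [1, 1]
r2 m[X2→φ0] = [30, 35]
r2 m[X2→φ1] = [20, 63]
r2 m[X2→φ2] = [24, 45]
r2 m[X4→φ1] = [9, 9]
r2 m[X4→φ4] = [3, 6]
r2 m[X15→φ3] = [1, 1]
r3 m[φ0→X5] = [315, 210]
r3 m[φ0→X2] = [20, 48]
r3 m[φ1→X2] = [54, 45]
r3 m[φ1→X4] = [126, 315]
r3 m[φ2→X12] = [315, 120]
r3 m[φ2→X2] = [5, 7]
r3 m[φ3→X5] = [5, 8]
r3 m[φ3→X15] = [30, 48]
r3 m[φ4→X4] = [9, 9]
r3 m[X5→φ0] = [5, 8]
r3 m[X5→φ3] = [9, 6]
r3 m[X12→φ2] = [1, 1]
r3 m[X2→φ0] = [30, 35]
r3 m[X2→φ1] = [20, 63]
r3 m[X2→φ2] = [24, 45]
r3 m[X4→φ1] = [9, 9]
r3 m[X4→φ4] = [3, 6]
r3 m[X15→φ3] = [1, 1]
r4 m[φ0→X5] = [315, 210]
r4 m[φ0→X2] = [20, 48]
r4 m[φ1→X2] = [54, 45]
r4 m[φ1→X4] = [126, 315]
r4 m[φ2→X12] = [315, 120]
r4 m[φ2→X2] = [5, 7]
r4 m[φ3→X5] = [5, 8]
r4 m[φ3→X15] = [30, 48]
r4 m[φ4→X4] = [9, 9]
r4 m[X5→φ0] = [5, 8]
r4 m[X5→φ3] = [315, 210]
r4 m[X12→φ2] = [1, 1]
r4 m[X2→φ0] = [270, 315]
r4 m[X2→φ1] = [100, 336]
r4 m[X2→φ2] = [1080, 2160]
r4 m[X4→φ1] = [9, 9]
r4 m[X4→φ4] = [126, 315]
r4 m[X15→φ3] = [1, 1]
r5 m[φ0→X5] = [2835, 1890]
r5 m[φ0→X2] = [20, 48]
r5 m[φ1→X2] = [54, 45]
r5 m[φ1→X4] = [672, 1680]
r5 m[φ2→X12] = [15120, 5400]
r5 m[φ2→X2] = [5, 7]
r5 m[φ3→X5] = [5, 8]
r5 m[φ3→X15] = [1050, 1680]
r5 m[φ4→X4] = [9, 9]
r5 m[X5→φ0] = [5, 8]
r5 m[X5→φ3] = [315, 210]
r5 m[X12→φ2] = [1, 1]
r5 m[X2→φ0] = [270, 315]
r5 m[X2→φ1] = [100, 336]
r5 m[X2→φ2] = [1080, 2160]
r5 m[X4→φ1] = [9, 9]
r5 m[X4→φ4] = [126, 315]
r5 m[X15→φ3] = [1, 1]
r6 m[φ0→X5] = [2835, 1890]
r6 m[φ0→X2] = [20, 48]
r6 m[φ1→X2] = [54, 45]
r6 m[φ1→X4] = [672, 1680]
r6 m[φ2→X12] = [15120, 5400]
r6 m[φ2→X2] = [5, 7]
r6 m[φ3→X5] = [5, 8]
r6 m[φ3→X15] = [1050, 1680]
r6 m[φ4→X4] = [9, 9]
r6 m[X5→φ0] = [5, 8]
r6 m[X5→φ3] = [2835, 1890]
r6 m[X12→φ2] = [1, 1]
r6 m[X2→φ0] = [270, 315]
r6 m[X2→φ1] = [100, 336]
r6 m[X2→φ2] = [1080, 2160]
r6 m[X4→φ1] = [9, 9]
r6 m[X4→φ4] = [672, 1680]
r6 m[X15→φ3] = [1, 1]
r7 m[φ0→X5] = [2835, 1890]
r7 m[φ0→X2] = [20, 48]
r7 m[φ1→X2] = [54, 45]
r7 m[φ1→X4] = [672, 1680]
r7 m[φ2→X12] = [15120, 5400]
r7 m[φ2→X2] = [5, 7]
r7 m[φ3→X5] = [5, 8]
r7 m[φ3→X15] = [9450, 15120]
r7 m[φ4→X4] = [9, 9]
r7 m[X5→φ0] = [5, 8]
r7 m[X5→φ3] = [2835, 1890]
r7 m[X12→φ2] = [1, 1]
r7 m[X2→φ0] = [270, 315]
r7 m[X2→φ1] = [100, 336]
r7 m[X2→φ2] = [1080, 2160]
r7 m[X4→φ1] = [9, 9]
r7 m[X4→φ4] = [672, 1680]
r7 m[X15→φ3] = [1, 1]
r8 m[φ0→X5] = [2835, 1890]
r8 m[φ0→X2] = [20, 48]
r8 m[φ1→X2] = [54, 45]
r8 m[φ1→X4] = [672, 1680]
r8 m[φ2→X12] = [15120, 5400]
r8 m[φ2→X2] = [5, 7]
r8 m[φ3→X5] = [5, 8]
r8 m[φ3→X15] = [9450, 15120]
r8 m[φ4→X4] = [9, 9]
r8 m[X5→φ0] = [5, 8]
r8 m[X5→φ3] = [2835, 1890]
r8 m[X12→φ2] = [1, 1]
r8 m[X2→φ0] = [270, 315]
r8 m[X2→φ1] = [100, 336]
r8 m[X2→φ2] = [1080, 2160]
r8 m[X4→φ1] = [9, 9]
r8 m[X4→φ4] = [672, 1680]
r8 m[X15→φ3] = [1, 1]
fixed point reached at round 8
b[X15] = ⊗ incoming = [9450, 15120]

b[X15] = [9450, 15120]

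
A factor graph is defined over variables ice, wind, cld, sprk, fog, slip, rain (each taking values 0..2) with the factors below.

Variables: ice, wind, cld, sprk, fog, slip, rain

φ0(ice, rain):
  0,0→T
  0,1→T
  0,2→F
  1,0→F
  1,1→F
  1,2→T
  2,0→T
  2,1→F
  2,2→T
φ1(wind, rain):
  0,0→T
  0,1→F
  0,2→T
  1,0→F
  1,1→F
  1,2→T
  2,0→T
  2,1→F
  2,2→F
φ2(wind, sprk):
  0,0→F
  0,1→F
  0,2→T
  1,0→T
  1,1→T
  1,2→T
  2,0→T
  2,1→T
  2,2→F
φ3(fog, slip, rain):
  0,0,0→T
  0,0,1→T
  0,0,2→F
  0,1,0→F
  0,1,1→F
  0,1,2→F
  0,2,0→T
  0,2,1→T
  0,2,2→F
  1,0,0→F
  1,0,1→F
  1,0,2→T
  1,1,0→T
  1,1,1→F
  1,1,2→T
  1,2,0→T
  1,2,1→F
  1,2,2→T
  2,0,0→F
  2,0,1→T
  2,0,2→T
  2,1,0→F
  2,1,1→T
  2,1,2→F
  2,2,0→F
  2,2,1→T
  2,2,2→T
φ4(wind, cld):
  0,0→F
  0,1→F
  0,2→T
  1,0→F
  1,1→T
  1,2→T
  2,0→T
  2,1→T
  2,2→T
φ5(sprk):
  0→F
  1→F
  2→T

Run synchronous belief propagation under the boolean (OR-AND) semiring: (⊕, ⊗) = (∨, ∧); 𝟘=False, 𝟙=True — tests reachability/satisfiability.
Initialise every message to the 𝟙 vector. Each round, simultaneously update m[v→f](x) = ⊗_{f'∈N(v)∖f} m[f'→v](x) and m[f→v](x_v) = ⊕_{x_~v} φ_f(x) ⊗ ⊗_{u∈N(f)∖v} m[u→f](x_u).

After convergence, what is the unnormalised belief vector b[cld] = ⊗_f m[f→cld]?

init: all messages = 𝟙 over 3 values
r1 m[φ0→ice] = [T, T, T]
r1 m[φ0→rain] = [T, T, T]
r1 m[φ1→wind] = [T, T, T]
r1 m[φ1→rain] = [T, F, T]
r1 m[φ2→wind] = [T, T, T]
r1 m[φ2→sprk] = [T, T, T]
r1 m[φ3→fog] = [T, T, T]
r1 m[φ3→slip] = [T, T, T]
r1 m[φ3→rain] = [T, T, T]
r1 m[φ4→wind] = [T, T, T]
r1 m[φ4→cld] = [T, T, T]
r1 m[φ5→sprk] = [F, F, T]
r1 m[ice→φ0] = [T, T, T]
r1 m[wind→φ1] = [T, T, T]
r1 m[wind→φ2] = [T, T, T]
r1 m[wind→φ4] = [T, T, T]
r1 m[cld→φ4] = [T, T, T]
r1 m[sprk→φ2] = [T, T, T]
r1 m[sprk→φ5] = [T, T, T]
r1 m[fog→φ3] = [T, T, T]
r1 m[slip→φ3] = [T, T, T]
r1 m[rain→φ0] = [T, T, T]
r1 m[rain→φ1] = [T, T, T]
r1 m[rain→φ3] = [T, T, T]
r2 m[φ0→ice] = [T, T, T]
r2 m[φ0→rain] = [T, T, T]
r2 m[φ1→wind] = [T, T, T]
r2 m[φ1→rain] = [T, F, T]
r2 m[φ2→wind] = [T, T, T]
r2 m[φ2→sprk] = [T, T, T]
r2 m[φ3→fog] = [T, T, T]
r2 m[φ3→slip] = [T, T, T]
r2 m[φ3→rain] = [T, T, T]
r2 m[φ4→wind] = [T, T, T]
r2 m[φ4→cld] = [T, T, T]
r2 m[φ5→sprk] = [F, F, T]
r2 m[ice→φ0] = [T, T, T]
r2 m[wind→φ1] = [T, T, T]
r2 m[wind→φ2] = [T, T, T]
r2 m[wind→φ4] = [T, T, T]
r2 m[cld→φ4] = [T, T, T]
r2 m[sprk→φ2] = [F, F, T]
r2 m[sprk→φ5] = [T, T, T]
r2 m[fog→φ3] = [T, T, T]
r2 m[slip→φ3] = [T, T, T]
r2 m[rain→φ0] = [T, F, T]
r2 m[rain→φ1] = [T, T, T]
r2 m[rain→φ3] = [T, F, T]
r3 m[φ0→ice] = [T, T, T]
r3 m[φ0→rain] = [T, T, T]
r3 m[φ1→wind] = [T, T, T]
r3 m[φ1→rain] = [T, F, T]
r3 m[φ2→wind] = [T, T, F]
r3 m[φ2→sprk] = [T, T, T]
r3 m[φ3→fog] = [T, T, T]
r3 m[φ3→slip] = [T, T, T]
r3 m[φ3→rain] = [T, T, T]
r3 m[φ4→wind] = [T, T, T]
r3 m[φ4→cld] = [T, T, T]
r3 m[φ5→sprk] = [F, F, T]
r3 m[ice→φ0] = [T, T, T]
r3 m[wind→φ1] = [T, T, T]
r3 m[wind→φ2] = [T, T, T]
r3 m[wind→φ4] = [T, T, T]
r3 m[cld→φ4] = [T, T, T]
r3 m[sprk→φ2] = [F, F, T]
r3 m[sprk→φ5] = [T, T, T]
r3 m[fog→φ3] = [T, T, T]
r3 m[slip→φ3] = [T, T, T]
r3 m[rain→φ0] = [T, F, T]
r3 m[rain→φ1] = [T, T, T]
r3 m[rain→φ3] = [T, F, T]
r4 m[φ0→ice] = [T, T, T]
r4 m[φ0→rain] = [T, T, T]
r4 m[φ1→wind] = [T, T, T]
r4 m[φ1→rain] = [T, F, T]
r4 m[φ2→wind] = [T, T, F]
r4 m[φ2→sprk] = [T, T, T]
r4 m[φ3→fog] = [T, T, T]
r4 m[φ3→slip] = [T, T, T]
r4 m[φ3→rain] = [T, T, T]
r4 m[φ4→wind] = [T, T, T]
r4 m[φ4→cld] = [T, T, T]
r4 m[φ5→sprk] = [F, F, T]
r4 m[ice→φ0] = [T, T, T]
r4 m[wind→φ1] = [T, T, F]
r4 m[wind→φ2] = [T, T, T]
r4 m[wind→φ4] = [T, T, F]
r4 m[cld→φ4] = [T, T, T]
r4 m[sprk→φ2] = [F, F, T]
r4 m[sprk→φ5] = [T, T, T]
r4 m[fog→φ3] = [T, T, T]
r4 m[slip→φ3] = [T, T, T]
r4 m[rain→φ0] = [T, F, T]
r4 m[rain→φ1] = [T, T, T]
r4 m[rain→φ3] = [T, F, T]
r5 m[φ0→ice] = [T, T, T]
r5 m[φ0→rain] = [T, T, T]
r5 m[φ1→wind] = [T, T, T]
r5 m[φ1→rain] = [T, F, T]
r5 m[φ2→wind] = [T, T, F]
r5 m[φ2→sprk] = [T, T, T]
r5 m[φ3→fog] = [T, T, T]
r5 m[φ3→slip] = [T, T, T]
r5 m[φ3→rain] = [T, T, T]
r5 m[φ4→wind] = [T, T, T]
r5 m[φ4→cld] = [F, T, T]
r5 m[φ5→sprk] = [F, F, T]
r5 m[ice→φ0] = [T, T, T]
r5 m[wind→φ1] = [T, T, F]
r5 m[wind→φ2] = [T, T, T]
r5 m[wind→φ4] = [T, T, F]
r5 m[cld→φ4] = [T, T, T]
r5 m[sprk→φ2] = [F, F, T]
r5 m[sprk→φ5] = [T, T, T]
r5 m[fog→φ3] = [T, T, T]
r5 m[slip→φ3] = [T, T, T]
r5 m[rain→φ0] = [T, F, T]
r5 m[rain→φ1] = [T, T, T]
r5 m[rain→φ3] = [T, F, T]
r6 m[φ0→ice] = [T, T, T]
r6 m[φ0→rain] = [T, T, T]
r6 m[φ1→wind] = [T, T, T]
r6 m[φ1→rain] = [T, F, T]
r6 m[φ2→wind] = [T, T, F]
r6 m[φ2→sprk] = [T, T, T]
r6 m[φ3→fog] = [T, T, T]
r6 m[φ3→slip] = [T, T, T]
r6 m[φ3→rain] = [T, T, T]
r6 m[φ4→wind] = [T, T, T]
r6 m[φ4→cld] = [F, T, T]
r6 m[φ5→sprk] = [F, F, T]
r6 m[ice→φ0] = [T, T, T]
r6 m[wind→φ1] = [T, T, F]
r6 m[wind→φ2] = [T, T, T]
r6 m[wind→φ4] = [T, T, F]
r6 m[cld→φ4] = [T, T, T]
r6 m[sprk→φ2] = [F, F, T]
r6 m[sprk→φ5] = [T, T, T]
r6 m[fog→φ3] = [T, T, T]
r6 m[slip→φ3] = [T, T, T]
r6 m[rain→φ0] = [T, F, T]
r6 m[rain→φ1] = [T, T, T]
r6 m[rain→φ3] = [T, F, T]
fixed point reached at round 6
b[cld] = ⊗ incoming = [F, T, T]

b[cld] = [F, T, T]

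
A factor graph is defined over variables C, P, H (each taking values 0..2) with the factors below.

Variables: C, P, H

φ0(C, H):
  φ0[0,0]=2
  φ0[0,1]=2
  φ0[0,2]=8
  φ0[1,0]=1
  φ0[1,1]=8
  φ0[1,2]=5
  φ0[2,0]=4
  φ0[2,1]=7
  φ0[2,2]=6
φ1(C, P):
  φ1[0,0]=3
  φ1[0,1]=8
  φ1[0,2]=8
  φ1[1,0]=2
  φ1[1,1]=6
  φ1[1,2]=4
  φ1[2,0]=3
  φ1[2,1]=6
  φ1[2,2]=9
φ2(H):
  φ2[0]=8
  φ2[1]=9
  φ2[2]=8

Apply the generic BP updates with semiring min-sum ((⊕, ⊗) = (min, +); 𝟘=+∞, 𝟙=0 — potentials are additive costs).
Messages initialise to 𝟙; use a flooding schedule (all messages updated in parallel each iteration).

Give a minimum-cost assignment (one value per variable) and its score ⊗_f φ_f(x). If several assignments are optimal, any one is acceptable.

init: all messages = 𝟙 over 3 values
r1 m[φ0→C] = [2, 1, 4]
r1 m[φ0→H] = [1, 2, 5]
r1 m[φ1→C] = [3, 2, 3]
r1 m[φ1→P] = [2, 6, 4]
r1 m[φ2→H] = [8, 9, 8]
r1 m[C→φ0] = [0, 0, 0]
r1 m[C→φ1] = [0, 0, 0]
r1 m[P→φ1] = [0, 0, 0]
r1 m[H→φ0] = [0, 0, 0]
r1 m[H→φ2] = [0, 0, 0]
r2 m[φ0→C] = [2, 1, 4]
r2 m[φ0→H] = [1, 2, 5]
r2 m[φ1→C] = [3, 2, 3]
r2 m[φ1→P] = [2, 6, 4]
r2 m[φ2→H] = [8, 9, 8]
r2 m[C→φ0] = [3, 2, 3]
r2 m[C→φ1] = [2, 1, 4]
r2 m[P→φ1] = [0, 0, 0]
r2 m[H→φ0] = [8, 9, 8]
r2 m[H→φ2] = [1, 2, 5]
r3 m[φ0→C] = [10, 9, 12]
r3 m[φ0→H] = [3, 5, 7]
r3 m[φ1→C] = [3, 2, 3]
r3 m[φ1→P] = [3, 7, 5]
r3 m[φ2→H] = [8, 9, 8]
r3 m[C→φ0] = [3, 2, 3]
r3 m[C→φ1] = [2, 1, 4]
r3 m[P→φ1] = [0, 0, 0]
r3 m[H→φ0] = [8, 9, 8]
r3 m[H→φ2] = [1, 2, 5]
r4 m[φ0→C] = [10, 9, 12]
r4 m[φ0→H] = [3, 5, 7]
r4 m[φ1→C] = [3, 2, 3]
r4 m[φ1→P] = [3, 7, 5]
r4 m[φ2→H] = [8, 9, 8]
r4 m[C→φ0] = [3, 2, 3]
r4 m[C→φ1] = [10, 9, 12]
r4 m[P→φ1] = [0, 0, 0]
r4 m[H→φ0] = [8, 9, 8]
r4 m[H→φ2] = [3, 5, 7]
r5 m[φ0→C] = [10, 9, 12]
r5 m[φ0→H] = [3, 5, 7]
r5 m[φ1→C] = [3, 2, 3]
r5 m[φ1→P] = [11, 15, 13]
r5 m[φ2→H] = [8, 9, 8]
r5 m[C→φ0] = [3, 2, 3]
r5 m[C→φ1] = [10, 9, 12]
r5 m[P→φ1] = [0, 0, 0]
r5 m[H→φ0] = [8, 9, 8]
r5 m[H→φ2] = [3, 5, 7]
r6 m[φ0→C] = [10, 9, 12]
r6 m[φ0→H] = [3, 5, 7]
r6 m[φ1→C] = [3, 2, 3]
r6 m[φ1→P] = [11, 15, 13]
r6 m[φ2→H] = [8, 9, 8]
r6 m[C→φ0] = [3, 2, 3]
r6 m[C→φ1] = [10, 9, 12]
r6 m[P→φ1] = [0, 0, 0]
r6 m[H→φ0] = [8, 9, 8]
r6 m[H→φ2] = [3, 5, 7]
fixed point reached at round 6
traceback from C: (C=1, P=0, H=0), score=11

assignment: (C=1, P=0, H=0); score = 11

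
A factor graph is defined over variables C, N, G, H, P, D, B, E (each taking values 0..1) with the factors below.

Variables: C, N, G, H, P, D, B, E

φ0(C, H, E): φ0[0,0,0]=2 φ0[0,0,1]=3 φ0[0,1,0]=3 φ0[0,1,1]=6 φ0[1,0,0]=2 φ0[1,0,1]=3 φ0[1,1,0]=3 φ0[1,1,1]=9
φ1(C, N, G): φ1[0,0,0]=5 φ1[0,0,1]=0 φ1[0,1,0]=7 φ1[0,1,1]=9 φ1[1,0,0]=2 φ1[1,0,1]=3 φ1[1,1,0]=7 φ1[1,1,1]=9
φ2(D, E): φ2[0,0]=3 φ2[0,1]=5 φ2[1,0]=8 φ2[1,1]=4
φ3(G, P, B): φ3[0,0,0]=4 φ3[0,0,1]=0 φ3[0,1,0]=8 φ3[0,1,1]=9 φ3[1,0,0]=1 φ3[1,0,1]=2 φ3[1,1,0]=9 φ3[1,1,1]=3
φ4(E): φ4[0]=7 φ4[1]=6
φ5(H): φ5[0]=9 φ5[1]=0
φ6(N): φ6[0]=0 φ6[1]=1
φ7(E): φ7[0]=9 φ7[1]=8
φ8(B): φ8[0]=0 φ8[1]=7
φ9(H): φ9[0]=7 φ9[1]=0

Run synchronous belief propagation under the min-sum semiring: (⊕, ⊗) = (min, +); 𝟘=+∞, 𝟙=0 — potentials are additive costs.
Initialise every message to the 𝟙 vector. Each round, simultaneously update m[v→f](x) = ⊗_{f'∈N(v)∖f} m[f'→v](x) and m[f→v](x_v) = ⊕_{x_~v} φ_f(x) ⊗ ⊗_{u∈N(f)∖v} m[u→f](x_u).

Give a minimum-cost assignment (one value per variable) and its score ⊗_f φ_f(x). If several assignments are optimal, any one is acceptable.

assignment: (C=0, N=0, G=1, H=1, P=0, D=0, B=0, E=0); score = 23

init: all messages = 𝟙 over 2 values
r1 m[φ0→C] = [2, 2]
r1 m[φ0→H] = [2, 3]
r1 m[φ0→E] = [2, 3]
r1 m[φ1→C] = [0, 2]
r1 m[φ1→N] = [0, 7]
r1 m[φ1→G] = [2, 0]
r1 m[φ2→D] = [3, 4]
r1 m[φ2→E] = [3, 4]
r1 m[φ3→G] = [0, 1]
r1 m[φ3→P] = [0, 3]
r1 m[φ3→B] = [1, 0]
r1 m[φ4→E] = [7, 6]
r1 m[φ5→H] = [9, 0]
r1 m[φ6→N] = [0, 1]
r1 m[φ7→E] = [9, 8]
r1 m[φ8→B] = [0, 7]
r1 m[φ9→H] = [7, 0]
r1 m[C→φ0] = [0, 0]
r1 m[C→φ1] = [0, 0]
r1 m[N→φ1] = [0, 0]
r1 m[N→φ6] = [0, 0]
r1 m[G→φ1] = [0, 0]
r1 m[G→φ3] = [0, 0]
r1 m[H→φ0] = [0, 0]
r1 m[H→φ5] = [0, 0]
r1 m[H→φ9] = [0, 0]
r1 m[P→φ3] = [0, 0]
r1 m[D→φ2] = [0, 0]
r1 m[B→φ3] = [0, 0]
r1 m[B→φ8] = [0, 0]
r1 m[E→φ0] = [0, 0]
r1 m[E→φ2] = [0, 0]
r1 m[E→φ4] = [0, 0]
r1 m[E→φ7] = [0, 0]
r2 m[φ0→C] = [2, 2]
r2 m[φ0→H] = [2, 3]
r2 m[φ0→E] = [2, 3]
r2 m[φ1→C] = [0, 2]
r2 m[φ1→N] = [0, 7]
r2 m[φ1→G] = [2, 0]
r2 m[φ2→D] = [3, 4]
r2 m[φ2→E] = [3, 4]
r2 m[φ3→G] = [0, 1]
r2 m[φ3→P] = [0, 3]
r2 m[φ3→B] = [1, 0]
r2 m[φ4→E] = [7, 6]
r2 m[φ5→H] = [9, 0]
r2 m[φ6→N] = [0, 1]
r2 m[φ7→E] = [9, 8]
r2 m[φ8→B] = [0, 7]
r2 m[φ9→H] = [7, 0]
r2 m[C→φ0] = [0, 2]
r2 m[C→φ1] = [2, 2]
r2 m[N→φ1] = [0, 1]
r2 m[N→φ6] = [0, 7]
r2 m[G→φ1] = [0, 1]
r2 m[G→φ3] = [2, 0]
r2 m[H→φ0] = [16, 0]
r2 m[H→φ5] = [9, 3]
r2 m[H→φ9] = [11, 3]
r2 m[P→φ3] = [0, 0]
r2 m[D→φ2] = [0, 0]
r2 m[B→φ3] = [0, 7]
r2 m[B→φ8] = [1, 0]
r2 m[E→φ0] = [19, 18]
r2 m[E→φ2] = [18, 17]
r2 m[E→φ4] = [14, 15]
r2 m[E→φ7] = [12, 13]
r3 m[φ0→C] = [22, 22]
r3 m[φ0→H] = [21, 22]
r3 m[φ0→E] = [3, 6]
r3 m[φ1→C] = [1, 2]
r3 m[φ1→N] = [3, 9]
r3 m[φ1→G] = [4, 2]
r3 m[φ2→D] = [21, 21]
r3 m[φ2→E] = [3, 4]
r3 m[φ3→G] = [4, 1]
r3 m[φ3→P] = [1, 9]
r3 m[φ3→B] = [1, 2]
r3 m[φ4→E] = [7, 6]
r3 m[φ5→H] = [9, 0]
r3 m[φ6→N] = [0, 1]
r3 m[φ7→E] = [9, 8]
r3 m[φ8→B] = [0, 7]
r3 m[φ9→H] = [7, 0]
r3 m[C→φ0] = [0, 2]
r3 m[C→φ1] = [2, 2]
r3 m[N→φ1] = [0, 1]
r3 m[N→φ6] = [0, 7]
r3 m[G→φ1] = [0, 1]
r3 m[G→φ3] = [2, 0]
r3 m[H→φ0] = [16, 0]
r3 m[H→φ5] = [9, 3]
r3 m[H→φ9] = [11, 3]
r3 m[P→φ3] = [0, 0]
r3 m[D→φ2] = [0, 0]
r3 m[B→φ3] = [0, 7]
r3 m[B→φ8] = [1, 0]
r3 m[E→φ0] = [19, 18]
r3 m[E→φ2] = [18, 17]
r3 m[E→φ4] = [14, 15]
r3 m[E→φ7] = [12, 13]
r4 m[φ0→C] = [22, 22]
r4 m[φ0→H] = [21, 22]
r4 m[φ0→E] = [3, 6]
r4 m[φ1→C] = [1, 2]
r4 m[φ1→N] = [3, 9]
r4 m[φ1→G] = [4, 2]
r4 m[φ2→D] = [21, 21]
r4 m[φ2→E] = [3, 4]
r4 m[φ3→G] = [4, 1]
r4 m[φ3→P] = [1, 9]
r4 m[φ3→B] = [1, 2]
r4 m[φ4→E] = [7, 6]
r4 m[φ5→H] = [9, 0]
r4 m[φ6→N] = [0, 1]
r4 m[φ7→E] = [9, 8]
r4 m[φ8→B] = [0, 7]
r4 m[φ9→H] = [7, 0]
r4 m[C→φ0] = [1, 2]
r4 m[C→φ1] = [22, 22]
r4 m[N→φ1] = [0, 1]
r4 m[N→φ6] = [3, 9]
r4 m[G→φ1] = [4, 1]
r4 m[G→φ3] = [4, 2]
r4 m[H→φ0] = [16, 0]
r4 m[H→φ5] = [28, 22]
r4 m[H→φ9] = [30, 22]
r4 m[P→φ3] = [0, 0]
r4 m[D→φ2] = [0, 0]
r4 m[B→φ3] = [0, 7]
r4 m[B→φ8] = [1, 2]
r4 m[E→φ0] = [19, 18]
r4 m[E→φ2] = [19, 20]
r4 m[E→φ4] = [15, 18]
r4 m[E→φ7] = [13, 16]
r5 m[φ0→C] = [22, 22]
r5 m[φ0→H] = [22, 23]
r5 m[φ0→E] = [4, 7]
r5 m[φ1→C] = [1, 4]
r5 m[φ1→N] = [23, 32]
r5 m[φ1→G] = [24, 22]
r5 m[φ2→D] = [22, 24]
r5 m[φ2→E] = [3, 4]
r5 m[φ3→G] = [4, 1]
r5 m[φ3→P] = [3, 11]
r5 m[φ3→B] = [3, 4]
r5 m[φ4→E] = [7, 6]
r5 m[φ5→H] = [9, 0]
r5 m[φ6→N] = [0, 1]
r5 m[φ7→E] = [9, 8]
r5 m[φ8→B] = [0, 7]
r5 m[φ9→H] = [7, 0]
r5 m[C→φ0] = [1, 2]
r5 m[C→φ1] = [22, 22]
r5 m[N→φ1] = [0, 1]
r5 m[N→φ6] = [3, 9]
r5 m[G→φ1] = [4, 1]
r5 m[G→φ3] = [4, 2]
r5 m[H→φ0] = [16, 0]
r5 m[H→φ5] = [28, 22]
r5 m[H→φ9] = [30, 22]
r5 m[P→φ3] = [0, 0]
r5 m[D→φ2] = [0, 0]
r5 m[B→φ3] = [0, 7]
r5 m[B→φ8] = [1, 2]
r5 m[E→φ0] = [19, 18]
r5 m[E→φ2] = [19, 20]
r5 m[E→φ4] = [15, 18]
r5 m[E→φ7] = [13, 16]
r6 m[φ0→C] = [22, 22]
r6 m[φ0→H] = [22, 23]
r6 m[φ0→E] = [4, 7]
r6 m[φ1→C] = [1, 4]
r6 m[φ1→N] = [23, 32]
r6 m[φ1→G] = [24, 22]
r6 m[φ2→D] = [22, 24]
r6 m[φ2→E] = [3, 4]
r6 m[φ3→G] = [4, 1]
r6 m[φ3→P] = [3, 11]
r6 m[φ3→B] = [3, 4]
r6 m[φ4→E] = [7, 6]
r6 m[φ5→H] = [9, 0]
r6 m[φ6→N] = [0, 1]
r6 m[φ7→E] = [9, 8]
r6 m[φ8→B] = [0, 7]
r6 m[φ9→H] = [7, 0]
r6 m[C→φ0] = [1, 4]
r6 m[C→φ1] = [22, 22]
r6 m[N→φ1] = [0, 1]
r6 m[N→φ6] = [23, 32]
r6 m[G→φ1] = [4, 1]
r6 m[G→φ3] = [24, 22]
r6 m[H→φ0] = [16, 0]
r6 m[H→φ5] = [29, 23]
r6 m[H→φ9] = [31, 23]
r6 m[P→φ3] = [0, 0]
r6 m[D→φ2] = [0, 0]
r6 m[B→φ3] = [0, 7]
r6 m[B→φ8] = [3, 4]
r6 m[E→φ0] = [19, 18]
r6 m[E→φ2] = [20, 21]
r6 m[E→φ4] = [16, 19]
r6 m[E→φ7] = [14, 17]
r7 m[φ0→C] = [22, 22]
r7 m[φ0→H] = [22, 23]
r7 m[φ0→E] = [4, 7]
r7 m[φ1→C] = [1, 4]
r7 m[φ1→N] = [23, 32]
r7 m[φ1→G] = [24, 22]
r7 m[φ2→D] = [23, 25]
r7 m[φ2→E] = [3, 4]
r7 m[φ3→G] = [4, 1]
r7 m[φ3→P] = [23, 31]
r7 m[φ3→B] = [23, 24]
r7 m[φ4→E] = [7, 6]
r7 m[φ5→H] = [9, 0]
r7 m[φ6→N] = [0, 1]
r7 m[φ7→E] = [9, 8]
r7 m[φ8→B] = [0, 7]
r7 m[φ9→H] = [7, 0]
r7 m[C→φ0] = [1, 4]
r7 m[C→φ1] = [22, 22]
r7 m[N→φ1] = [0, 1]
r7 m[N→φ6] = [23, 32]
r7 m[G→φ1] = [4, 1]
r7 m[G→φ3] = [24, 22]
r7 m[H→φ0] = [16, 0]
r7 m[H→φ5] = [29, 23]
r7 m[H→φ9] = [31, 23]
r7 m[P→φ3] = [0, 0]
r7 m[D→φ2] = [0, 0]
r7 m[B→φ3] = [0, 7]
r7 m[B→φ8] = [3, 4]
r7 m[E→φ0] = [19, 18]
r7 m[E→φ2] = [20, 21]
r7 m[E→φ4] = [16, 19]
r7 m[E→φ7] = [14, 17]
r8 m[φ0→C] = [22, 22]
r8 m[φ0→H] = [22, 23]
r8 m[φ0→E] = [4, 7]
r8 m[φ1→C] = [1, 4]
r8 m[φ1→N] = [23, 32]
r8 m[φ1→G] = [24, 22]
r8 m[φ2→D] = [23, 25]
r8 m[φ2→E] = [3, 4]
r8 m[φ3→G] = [4, 1]
r8 m[φ3→P] = [23, 31]
r8 m[φ3→B] = [23, 24]
r8 m[φ4→E] = [7, 6]
r8 m[φ5→H] = [9, 0]
r8 m[φ6→N] = [0, 1]
r8 m[φ7→E] = [9, 8]
r8 m[φ8→B] = [0, 7]
r8 m[φ9→H] = [7, 0]
r8 m[C→φ0] = [1, 4]
r8 m[C→φ1] = [22, 22]
r8 m[N→φ1] = [0, 1]
r8 m[N→φ6] = [23, 32]
r8 m[G→φ1] = [4, 1]
r8 m[G→φ3] = [24, 22]
r8 m[H→φ0] = [16, 0]
r8 m[H→φ5] = [29, 23]
r8 m[H→φ9] = [31, 23]
r8 m[P→φ3] = [0, 0]
r8 m[D→φ2] = [0, 0]
r8 m[B→φ3] = [0, 7]
r8 m[B→φ8] = [23, 24]
r8 m[E→φ0] = [19, 18]
r8 m[E→φ2] = [20, 21]
r8 m[E→φ4] = [16, 19]
r8 m[E→φ7] = [14, 17]
r9 m[φ0→C] = [22, 22]
r9 m[φ0→H] = [22, 23]
r9 m[φ0→E] = [4, 7]
r9 m[φ1→C] = [1, 4]
r9 m[φ1→N] = [23, 32]
r9 m[φ1→G] = [24, 22]
r9 m[φ2→D] = [23, 25]
r9 m[φ2→E] = [3, 4]
r9 m[φ3→G] = [4, 1]
r9 m[φ3→P] = [23, 31]
r9 m[φ3→B] = [23, 24]
r9 m[φ4→E] = [7, 6]
r9 m[φ5→H] = [9, 0]
r9 m[φ6→N] = [0, 1]
r9 m[φ7→E] = [9, 8]
r9 m[φ8→B] = [0, 7]
r9 m[φ9→H] = [7, 0]
r9 m[C→φ0] = [1, 4]
r9 m[C→φ1] = [22, 22]
r9 m[N→φ1] = [0, 1]
r9 m[N→φ6] = [23, 32]
r9 m[G→φ1] = [4, 1]
r9 m[G→φ3] = [24, 22]
r9 m[H→φ0] = [16, 0]
r9 m[H→φ5] = [29, 23]
r9 m[H→φ9] = [31, 23]
r9 m[P→φ3] = [0, 0]
r9 m[D→φ2] = [0, 0]
r9 m[B→φ3] = [0, 7]
r9 m[B→φ8] = [23, 24]
r9 m[E→φ0] = [19, 18]
r9 m[E→φ2] = [20, 21]
r9 m[E→φ4] = [16, 19]
r9 m[E→φ7] = [14, 17]
fixed point reached at round 9
traceback from C: (C=0, N=0, G=1, H=1, P=0, D=0, B=0, E=0), score=23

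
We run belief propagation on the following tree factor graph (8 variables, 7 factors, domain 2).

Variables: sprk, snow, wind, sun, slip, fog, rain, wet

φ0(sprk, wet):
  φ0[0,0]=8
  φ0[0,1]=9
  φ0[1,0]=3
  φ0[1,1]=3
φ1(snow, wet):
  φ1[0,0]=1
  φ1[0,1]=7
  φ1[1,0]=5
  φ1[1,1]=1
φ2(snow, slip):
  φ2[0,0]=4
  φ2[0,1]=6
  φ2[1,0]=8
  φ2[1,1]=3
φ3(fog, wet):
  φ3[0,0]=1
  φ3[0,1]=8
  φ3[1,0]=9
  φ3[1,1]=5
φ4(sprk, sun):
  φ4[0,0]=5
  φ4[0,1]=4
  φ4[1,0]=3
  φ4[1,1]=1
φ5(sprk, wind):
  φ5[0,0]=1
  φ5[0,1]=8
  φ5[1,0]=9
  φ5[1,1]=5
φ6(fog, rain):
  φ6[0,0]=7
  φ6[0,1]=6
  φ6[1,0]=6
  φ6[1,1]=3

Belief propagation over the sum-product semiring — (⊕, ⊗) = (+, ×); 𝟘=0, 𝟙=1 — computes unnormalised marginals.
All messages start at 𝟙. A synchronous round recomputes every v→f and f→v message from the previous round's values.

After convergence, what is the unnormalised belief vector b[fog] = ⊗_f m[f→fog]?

b[fog] = [8245848, 7565805]

init: all messages = 𝟙 over 2 values
r1 m[φ0→sprk] = [17, 6]
r1 m[φ0→wet] = [11, 12]
r1 m[φ1→snow] = [8, 6]
r1 m[φ1→wet] = [6, 8]
r1 m[φ2→snow] = [10, 11]
r1 m[φ2→slip] = [12, 9]
r1 m[φ3→fog] = [9, 14]
r1 m[φ3→wet] = [10, 13]
r1 m[φ4→sprk] = [9, 4]
r1 m[φ4→sun] = [8, 5]
r1 m[φ5→sprk] = [9, 14]
r1 m[φ5→wind] = [10, 13]
r1 m[φ6→fog] = [13, 9]
r1 m[φ6→rain] = [13, 9]
r1 m[sprk→φ0] = [1, 1]
r1 m[sprk→φ4] = [1, 1]
r1 m[sprk→φ5] = [1, 1]
r1 m[snow→φ1] = [1, 1]
r1 m[snow→φ2] = [1, 1]
r1 m[wind→φ5] = [1, 1]
r1 m[sun→φ4] = [1, 1]
r1 m[slip→φ2] = [1, 1]
r1 m[fog→φ3] = [1, 1]
r1 m[fog→φ6] = [1, 1]
r1 m[rain→φ6] = [1, 1]
r1 m[wet→φ0] = [1, 1]
r1 m[wet→φ1] = [1, 1]
r1 m[wet→φ3] = [1, 1]
r2 m[φ0→sprk] = [17, 6]
r2 m[φ0→wet] = [11, 12]
r2 m[φ1→snow] = [8, 6]
r2 m[φ1→wet] = [6, 8]
r2 m[φ2→snow] = [10, 11]
r2 m[φ2→slip] = [12, 9]
r2 m[φ3→fog] = [9, 14]
r2 m[φ3→wet] = [10, 13]
r2 m[φ4→sprk] = [9, 4]
r2 m[φ4→sun] = [8, 5]
r2 m[φ5→sprk] = [9, 14]
r2 m[φ5→wind] = [10, 13]
r2 m[φ6→fog] = [13, 9]
r2 m[φ6→rain] = [13, 9]
r2 m[sprk→φ0] = [81, 56]
r2 m[sprk→φ4] = [153, 84]
r2 m[sprk→φ5] = [153, 24]
r2 m[snow→φ1] = [10, 11]
r2 m[snow→φ2] = [8, 6]
r2 m[wind→φ5] = [1, 1]
r2 m[sun→φ4] = [1, 1]
r2 m[slip→φ2] = [1, 1]
r2 m[fog→φ3] = [13, 9]
r2 m[fog→φ6] = [9, 14]
r2 m[rain→φ6] = [1, 1]
r2 m[wet→φ0] = [60, 104]
r2 m[wet→φ1] = [110, 156]
r2 m[wet→φ3] = [66, 96]
r3 m[φ0→sprk] = [1416, 492]
r3 m[φ0→wet] = [816, 897]
r3 m[φ1→snow] = [1202, 706]
r3 m[φ1→wet] = [65, 81]
r3 m[φ2→snow] = [10, 11]
r3 m[φ2→slip] = [80, 66]
r3 m[φ3→fog] = [834, 1074]
r3 m[φ3→wet] = [94, 149]
r3 m[φ4→sprk] = [9, 4]
r3 m[φ4→sun] = [1017, 696]
r3 m[φ5→sprk] = [9, 14]
r3 m[φ5→wind] = [369, 1344]
r3 m[φ6→fog] = [13, 9]
r3 m[φ6→rain] = [147, 96]
r3 m[sprk→φ0] = [81, 56]
r3 m[sprk→φ4] = [153, 84]
r3 m[sprk→φ5] = [153, 24]
r3 m[snow→φ1] = [10, 11]
r3 m[snow→φ2] = [8, 6]
r3 m[wind→φ5] = [1, 1]
r3 m[sun→φ4] = [1, 1]
r3 m[slip→φ2] = [1, 1]
r3 m[fog→φ3] = [13, 9]
r3 m[fog→φ6] = [9, 14]
r3 m[rain→φ6] = [1, 1]
r3 m[wet→φ0] = [60, 104]
r3 m[wet→φ1] = [110, 156]
r3 m[wet→φ3] = [66, 96]
r4 m[φ0→sprk] = [1416, 492]
r4 m[φ0→wet] = [816, 897]
r4 m[φ1→snow] = [1202, 706]
r4 m[φ1→wet] = [65, 81]
r4 m[φ2→snow] = [10, 11]
r4 m[φ2→slip] = [80, 66]
r4 m[φ3→fog] = [834, 1074]
r4 m[φ3→wet] = [94, 149]
r4 m[φ4→sprk] = [9, 4]
r4 m[φ4→sun] = [1017, 696]
r4 m[φ5→sprk] = [9, 14]
r4 m[φ5→wind] = [369, 1344]
r4 m[φ6→fog] = [13, 9]
r4 m[φ6→rain] = [147, 96]
r4 m[sprk→φ0] = [81, 56]
r4 m[sprk→φ4] = [12744, 6888]
r4 m[sprk→φ5] = [12744, 1968]
r4 m[snow→φ1] = [10, 11]
r4 m[snow→φ2] = [1202, 706]
r4 m[wind→φ5] = [1, 1]
r4 m[sun→φ4] = [1, 1]
r4 m[slip→φ2] = [1, 1]
r4 m[fog→φ3] = [13, 9]
r4 m[fog→φ6] = [834, 1074]
r4 m[rain→φ6] = [1, 1]
r4 m[wet→φ0] = [6110, 12069]
r4 m[wet→φ1] = [76704, 133653]
r4 m[wet→φ3] = [53040, 72657]
r5 m[φ0→sprk] = [157501, 54537]
r5 m[φ0→wet] = [816, 897]
r5 m[φ1→snow] = [1012275, 517173]
r5 m[φ1→wet] = [65, 81]
r5 m[φ2→snow] = [10, 11]
r5 m[φ2→slip] = [10456, 9330]
r5 m[φ3→fog] = [634296, 840645]
r5 m[φ3→wet] = [94, 149]
r5 m[φ4→sprk] = [9, 4]
r5 m[φ4→sun] = [84384, 57864]
r5 m[φ5→sprk] = [9, 14]
r5 m[φ5→wind] = [30456, 111792]
r5 m[φ6→fog] = [13, 9]
r5 m[φ6→rain] = [12282, 8226]
r5 m[sprk→φ0] = [81, 56]
r5 m[sprk→φ4] = [12744, 6888]
r5 m[sprk→φ5] = [12744, 1968]
r5 m[snow→φ1] = [10, 11]
r5 m[snow→φ2] = [1202, 706]
r5 m[wind→φ5] = [1, 1]
r5 m[sun→φ4] = [1, 1]
r5 m[slip→φ2] = [1, 1]
r5 m[fog→φ3] = [13, 9]
r5 m[fog→φ6] = [834, 1074]
r5 m[rain→φ6] = [1, 1]
r5 m[wet→φ0] = [6110, 12069]
r5 m[wet→φ1] = [76704, 133653]
r5 m[wet→φ3] = [53040, 72657]
r6 m[φ0→sprk] = [157501, 54537]
r6 m[φ0→wet] = [816, 897]
r6 m[φ1→snow] = [1012275, 517173]
r6 m[φ1→wet] = [65, 81]
r6 m[φ2→snow] = [10, 11]
r6 m[φ2→slip] = [10456, 9330]
r6 m[φ3→fog] = [634296, 840645]
r6 m[φ3→wet] = [94, 149]
r6 m[φ4→sprk] = [9, 4]
r6 m[φ4→sun] = [84384, 57864]
r6 m[φ5→sprk] = [9, 14]
r6 m[φ5→wind] = [30456, 111792]
r6 m[φ6→fog] = [13, 9]
r6 m[φ6→rain] = [12282, 8226]
r6 m[sprk→φ0] = [81, 56]
r6 m[sprk→φ4] = [1417509, 763518]
r6 m[sprk→φ5] = [1417509, 218148]
r6 m[snow→φ1] = [10, 11]
r6 m[snow→φ2] = [1012275, 517173]
r6 m[wind→φ5] = [1, 1]
r6 m[sun→φ4] = [1, 1]
r6 m[slip→φ2] = [1, 1]
r6 m[fog→φ3] = [13, 9]
r6 m[fog→φ6] = [634296, 840645]
r6 m[rain→φ6] = [1, 1]
r6 m[wet→φ0] = [6110, 12069]
r6 m[wet→φ1] = [76704, 133653]
r6 m[wet→φ3] = [53040, 72657]
r7 m[φ0→sprk] = [157501, 54537]
r7 m[φ0→wet] = [816, 897]
r7 m[φ1→snow] = [1012275, 517173]
r7 m[φ1→wet] = [65, 81]
r7 m[φ2→snow] = [10, 11]
r7 m[φ2→slip] = [8186484, 7625169]
r7 m[φ3→fog] = [634296, 840645]
r7 m[φ3→wet] = [94, 149]
r7 m[φ4→sprk] = [9, 4]
r7 m[φ4→sun] = [9378099, 6433554]
r7 m[φ5→sprk] = [9, 14]
r7 m[φ5→wind] = [3380841, 12430812]
r7 m[φ6→fog] = [13, 9]
r7 m[φ6→rain] = [9483942, 6327711]
r7 m[sprk→φ0] = [81, 56]
r7 m[sprk→φ4] = [1417509, 763518]
r7 m[sprk→φ5] = [1417509, 218148]
r7 m[snow→φ1] = [10, 11]
r7 m[snow→φ2] = [1012275, 517173]
r7 m[wind→φ5] = [1, 1]
r7 m[sun→φ4] = [1, 1]
r7 m[slip→φ2] = [1, 1]
r7 m[fog→φ3] = [13, 9]
r7 m[fog→φ6] = [634296, 840645]
r7 m[rain→φ6] = [1, 1]
r7 m[wet→φ0] = [6110, 12069]
r7 m[wet→φ1] = [76704, 133653]
r7 m[wet→φ3] = [53040, 72657]
r8 m[φ0→sprk] = [157501, 54537]
r8 m[φ0→wet] = [816, 897]
r8 m[φ1→snow] = [1012275, 517173]
r8 m[φ1→wet] = [65, 81]
r8 m[φ2→snow] = [10, 11]
r8 m[φ2→slip] = [8186484, 7625169]
r8 m[φ3→fog] = [634296, 840645]
r8 m[φ3→wet] = [94, 149]
r8 m[φ4→sprk] = [9, 4]
r8 m[φ4→sun] = [9378099, 6433554]
r8 m[φ5→sprk] = [9, 14]
r8 m[φ5→wind] = [3380841, 12430812]
r8 m[φ6→fog] = [13, 9]
r8 m[φ6→rain] = [9483942, 6327711]
r8 m[sprk→φ0] = [81, 56]
r8 m[sprk→φ4] = [1417509, 763518]
r8 m[sprk→φ5] = [1417509, 218148]
r8 m[snow→φ1] = [10, 11]
r8 m[snow→φ2] = [1012275, 517173]
r8 m[wind→φ5] = [1, 1]
r8 m[sun→φ4] = [1, 1]
r8 m[slip→φ2] = [1, 1]
r8 m[fog→φ3] = [13, 9]
r8 m[fog→φ6] = [634296, 840645]
r8 m[rain→φ6] = [1, 1]
r8 m[wet→φ0] = [6110, 12069]
r8 m[wet→φ1] = [76704, 133653]
r8 m[wet→φ3] = [53040, 72657]
fixed point reached at round 8
b[fog] = ⊗ incoming = [8245848, 7565805]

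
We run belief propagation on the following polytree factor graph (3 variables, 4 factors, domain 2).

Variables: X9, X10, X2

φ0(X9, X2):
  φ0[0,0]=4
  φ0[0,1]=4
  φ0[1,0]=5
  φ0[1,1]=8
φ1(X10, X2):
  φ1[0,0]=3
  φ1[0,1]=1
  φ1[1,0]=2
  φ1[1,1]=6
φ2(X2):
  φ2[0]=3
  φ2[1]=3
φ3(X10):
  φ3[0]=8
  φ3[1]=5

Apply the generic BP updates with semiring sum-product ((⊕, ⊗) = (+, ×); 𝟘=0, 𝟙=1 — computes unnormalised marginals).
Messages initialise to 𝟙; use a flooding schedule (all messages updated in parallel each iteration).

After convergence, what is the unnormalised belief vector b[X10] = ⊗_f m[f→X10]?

init: all messages = 𝟙 over 2 values
r1 m[φ0→X9] = [8, 13]
r1 m[φ0→X2] = [9, 12]
r1 m[φ1→X10] = [4, 8]
r1 m[φ1→X2] = [5, 7]
r1 m[φ2→X2] = [3, 3]
r1 m[φ3→X10] = [8, 5]
r1 m[X9→φ0] = [1, 1]
r1 m[X10→φ1] = [1, 1]
r1 m[X10→φ3] = [1, 1]
r1 m[X2→φ0] = [1, 1]
r1 m[X2→φ1] = [1, 1]
r1 m[X2→φ2] = [1, 1]
r2 m[φ0→X9] = [8, 13]
r2 m[φ0→X2] = [9, 12]
r2 m[φ1→X10] = [4, 8]
r2 m[φ1→X2] = [5, 7]
r2 m[φ2→X2] = [3, 3]
r2 m[φ3→X10] = [8, 5]
r2 m[X9→φ0] = [1, 1]
r2 m[X10→φ1] = [8, 5]
r2 m[X10→φ3] = [4, 8]
r2 m[X2→φ0] = [15, 21]
r2 m[X2→φ1] = [27, 36]
r2 m[X2→φ2] = [45, 84]
r3 m[φ0→X9] = [144, 243]
r3 m[φ0→X2] = [9, 12]
r3 m[φ1→X10] = [117, 270]
r3 m[φ1→X2] = [34, 38]
r3 m[φ2→X2] = [3, 3]
r3 m[φ3→X10] = [8, 5]
r3 m[X9→φ0] = [1, 1]
r3 m[X10→φ1] = [8, 5]
r3 m[X10→φ3] = [4, 8]
r3 m[X2→φ0] = [15, 21]
r3 m[X2→φ1] = [27, 36]
r3 m[X2→φ2] = [45, 84]
r4 m[φ0→X9] = [144, 243]
r4 m[φ0→X2] = [9, 12]
r4 m[φ1→X10] = [117, 270]
r4 m[φ1→X2] = [34, 38]
r4 m[φ2→X2] = [3, 3]
r4 m[φ3→X10] = [8, 5]
r4 m[X9→φ0] = [1, 1]
r4 m[X10→φ1] = [8, 5]
r4 m[X10→φ3] = [117, 270]
r4 m[X2→φ0] = [102, 114]
r4 m[X2→φ1] = [27, 36]
r4 m[X2→φ2] = [306, 456]
r5 m[φ0→X9] = [864, 1422]
r5 m[φ0→X2] = [9, 12]
r5 m[φ1→X10] = [117, 270]
r5 m[φ1→X2] = [34, 38]
r5 m[φ2→X2] = [3, 3]
r5 m[φ3→X10] = [8, 5]
r5 m[X9→φ0] = [1, 1]
r5 m[X10→φ1] = [8, 5]
r5 m[X10→φ3] = [117, 270]
r5 m[X2→φ0] = [102, 114]
r5 m[X2→φ1] = [27, 36]
r5 m[X2→φ2] = [306, 456]
r6 m[φ0→X9] = [864, 1422]
r6 m[φ0→X2] = [9, 12]
r6 m[φ1→X10] = [117, 270]
r6 m[φ1→X2] = [34, 38]
r6 m[φ2→X2] = [3, 3]
r6 m[φ3→X10] = [8, 5]
r6 m[X9→φ0] = [1, 1]
r6 m[X10→φ1] = [8, 5]
r6 m[X10→φ3] = [117, 270]
r6 m[X2→φ0] = [102, 114]
r6 m[X2→φ1] = [27, 36]
r6 m[X2→φ2] = [306, 456]
fixed point reached at round 6
b[X10] = ⊗ incoming = [936, 1350]

b[X10] = [936, 1350]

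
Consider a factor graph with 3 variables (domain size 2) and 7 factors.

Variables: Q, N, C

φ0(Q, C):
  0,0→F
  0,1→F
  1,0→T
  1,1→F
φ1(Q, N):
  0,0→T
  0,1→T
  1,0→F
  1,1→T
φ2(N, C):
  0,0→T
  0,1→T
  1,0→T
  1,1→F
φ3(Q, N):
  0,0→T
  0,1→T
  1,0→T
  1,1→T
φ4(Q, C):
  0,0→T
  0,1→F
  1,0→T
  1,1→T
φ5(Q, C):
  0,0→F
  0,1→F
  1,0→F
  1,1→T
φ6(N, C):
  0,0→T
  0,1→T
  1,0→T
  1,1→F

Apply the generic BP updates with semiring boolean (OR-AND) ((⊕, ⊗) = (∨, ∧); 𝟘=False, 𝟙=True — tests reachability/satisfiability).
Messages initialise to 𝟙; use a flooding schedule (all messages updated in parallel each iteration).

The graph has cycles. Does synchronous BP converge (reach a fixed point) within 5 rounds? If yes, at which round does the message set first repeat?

init: all messages = 𝟙 over 2 values
r1 m[φ0→Q] = [F, T]
r1 m[φ0→C] = [T, F]
r1 m[φ1→Q] = [T, T]
r1 m[φ1→N] = [T, T]
r1 m[φ2→N] = [T, T]
r1 m[φ2→C] = [T, T]
r1 m[φ3→Q] = [T, T]
r1 m[φ3→N] = [T, T]
r1 m[φ4→Q] = [T, T]
r1 m[φ4→C] = [T, T]
r1 m[φ5→Q] = [F, T]
r1 m[φ5→C] = [F, T]
r1 m[φ6→N] = [T, T]
r1 m[φ6→C] = [T, T]
r1 m[Q→φ0] = [T, T]
r1 m[Q→φ1] = [T, T]
r1 m[Q→φ3] = [T, T]
r1 m[Q→φ4] = [T, T]
r1 m[Q→φ5] = [T, T]
r1 m[N→φ1] = [T, T]
r1 m[N→φ2] = [T, T]
r1 m[N→φ3] = [T, T]
r1 m[N→φ6] = [T, T]
r1 m[C→φ0] = [T, T]
r1 m[C→φ2] = [T, T]
r1 m[C→φ4] = [T, T]
r1 m[C→φ5] = [T, T]
r1 m[C→φ6] = [T, T]
r2 m[φ0→Q] = [F, T]
r2 m[φ0→C] = [T, F]
r2 m[φ1→Q] = [T, T]
r2 m[φ1→N] = [T, T]
r2 m[φ2→N] = [T, T]
r2 m[φ2→C] = [T, T]
r2 m[φ3→Q] = [T, T]
r2 m[φ3→N] = [T, T]
r2 m[φ4→Q] = [T, T]
r2 m[φ4→C] = [T, T]
r2 m[φ5→Q] = [F, T]
r2 m[φ5→C] = [F, T]
r2 m[φ6→N] = [T, T]
r2 m[φ6→C] = [T, T]
r2 m[Q→φ0] = [F, T]
r2 m[Q→φ1] = [F, T]
r2 m[Q→φ3] = [F, T]
r2 m[Q→φ4] = [F, T]
r2 m[Q→φ5] = [F, T]
r2 m[N→φ1] = [T, T]
r2 m[N→φ2] = [T, T]
r2 m[N→φ3] = [T, T]
r2 m[N→φ6] = [T, T]
r2 m[C→φ0] = [F, T]
r2 m[C→φ2] = [F, F]
r2 m[C→φ4] = [F, F]
r2 m[C→φ5] = [T, F]
r2 m[C→φ6] = [F, F]
r3 m[φ0→Q] = [F, F]
r3 m[φ0→C] = [T, F]
r3 m[φ1→Q] = [T, T]
r3 m[φ1→N] = [F, T]
r3 m[φ2→N] = [F, F]
r3 m[φ2→C] = [T, T]
r3 m[φ3→Q] = [T, T]
r3 m[φ3→N] = [T, T]
r3 m[φ4→Q] = [F, F]
r3 m[φ4→C] = [T, T]
r3 m[φ5→Q] = [F, F]
r3 m[φ5→C] = [F, T]
r3 m[φ6→N] = [F, F]
r3 m[φ6→C] = [T, T]
r3 m[Q→φ0] = [F, T]
r3 m[Q→φ1] = [F, T]
r3 m[Q→φ3] = [F, T]
r3 m[Q→φ4] = [F, T]
r3 m[Q→φ5] = [F, T]
r3 m[N→φ1] = [T, T]
r3 m[N→φ2] = [T, T]
r3 m[N→φ3] = [T, T]
r3 m[N→φ6] = [T, T]
r3 m[C→φ0] = [F, T]
r3 m[C→φ2] = [F, F]
r3 m[C→φ4] = [F, F]
r3 m[C→φ5] = [T, F]
r3 m[C→φ6] = [F, F]
r4 m[φ0→Q] = [F, F]
r4 m[φ0→C] = [T, F]
r4 m[φ1→Q] = [T, T]
r4 m[φ1→N] = [F, T]
r4 m[φ2→N] = [F, F]
r4 m[φ2→C] = [T, T]
r4 m[φ3→Q] = [T, T]
r4 m[φ3→N] = [T, T]
r4 m[φ4→Q] = [F, F]
r4 m[φ4→C] = [T, T]
r4 m[φ5→Q] = [F, F]
r4 m[φ5→C] = [F, T]
r4 m[φ6→N] = [F, F]
r4 m[φ6→C] = [T, T]
r4 m[Q→φ0] = [F, F]
r4 m[Q→φ1] = [F, F]
r4 m[Q→φ3] = [F, F]
r4 m[Q→φ4] = [F, F]
r4 m[Q→φ5] = [F, F]
r4 m[N→φ1] = [F, F]
r4 m[N→φ2] = [F, F]
r4 m[N→φ3] = [F, F]
r4 m[N→φ6] = [F, F]
r4 m[C→φ0] = [F, T]
r4 m[C→φ2] = [F, F]
r4 m[C→φ4] = [F, F]
r4 m[C→φ5] = [T, F]
r4 m[C→φ6] = [F, F]
r5 m[φ0→Q] = [F, F]
r5 m[φ0→C] = [F, F]
r5 m[φ1→Q] = [F, F]
r5 m[φ1→N] = [F, F]
r5 m[φ2→N] = [F, F]
r5 m[φ2→C] = [F, F]
r5 m[φ3→Q] = [F, F]
r5 m[φ3→N] = [F, F]
r5 m[φ4→Q] = [F, F]
r5 m[φ4→C] = [F, F]
r5 m[φ5→Q] = [F, F]
r5 m[φ5→C] = [F, F]
r5 m[φ6→N] = [F, F]
r5 m[φ6→C] = [F, F]
r5 m[Q→φ0] = [F, F]
r5 m[Q→φ1] = [F, F]
r5 m[Q→φ3] = [F, F]
r5 m[Q→φ4] = [F, F]
r5 m[Q→φ5] = [F, F]
r5 m[N→φ1] = [F, F]
r5 m[N→φ2] = [F, F]
r5 m[N→φ3] = [F, F]
r5 m[N→φ6] = [F, F]
r5 m[C→φ0] = [F, T]
r5 m[C→φ2] = [F, F]
r5 m[C→φ4] = [F, F]
r5 m[C→φ5] = [T, F]
r5 m[C→φ6] = [F, F]
no fixed point within 5 rounds

NOT CONVERGED within 5 rounds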